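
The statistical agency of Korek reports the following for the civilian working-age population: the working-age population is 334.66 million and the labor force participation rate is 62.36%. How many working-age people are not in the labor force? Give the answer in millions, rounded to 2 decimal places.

About 125.97 million are not in the labor force.

Share not in the labor force = 1 − 0.6236 = 0.3764.
Not in labor force = 0.3764 × 334.66 ≈ 125.97 million.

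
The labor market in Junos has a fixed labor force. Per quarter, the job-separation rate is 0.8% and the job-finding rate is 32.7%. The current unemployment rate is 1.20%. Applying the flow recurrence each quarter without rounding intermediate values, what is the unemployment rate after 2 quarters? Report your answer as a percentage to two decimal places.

Unemployment rate after two quarters ≈ 1.86%.

With a fixed labor force, u_{t+1} = u_t + s·(1−u_t) − f·u_t = u_t·(1−s−f) + s.
Here 1−s−f = 0.665 and s = 0.008.
u_1 = 0.012000 × 0.665 + 0.008 = 0.015980.
u_2 = 0.015980 × 0.665 + 0.008 = 0.018627.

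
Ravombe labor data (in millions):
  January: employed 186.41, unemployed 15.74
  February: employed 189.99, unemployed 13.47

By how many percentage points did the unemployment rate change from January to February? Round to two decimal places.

January: labor force = 186.41 + 15.74 = 202.15; u = 15.74/202.15 = 7.79%.
February: labor force = 189.99 + 13.47 = 203.46; u = 13.47/203.46 = 6.62%.
Change = 6.62% − 7.79% = −1.17 pp.

The unemployment rate changed by −1.17 percentage points.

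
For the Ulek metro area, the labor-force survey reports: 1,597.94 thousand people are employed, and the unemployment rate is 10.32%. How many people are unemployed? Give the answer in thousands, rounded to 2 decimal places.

Let U be the number unemployed. The labor force is E + U, and U/(E+U) = 0.1032.
So U = 0.1032 × 1,597.94 / (1 − 0.1032) = 164.9074 / 0.8968 ≈ 183.88 thousand.

About 183.88 thousand are unemployed.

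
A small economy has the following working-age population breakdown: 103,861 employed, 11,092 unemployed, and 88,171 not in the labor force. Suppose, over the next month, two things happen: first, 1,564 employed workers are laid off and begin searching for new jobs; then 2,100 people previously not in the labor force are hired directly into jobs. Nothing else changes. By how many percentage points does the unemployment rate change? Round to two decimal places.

The unemployment rate changes by +1.16 percentage points.

Initially, labor force = 103,861 + 11,092 = 114,953, so u = 11,092/114,953 = 9.65%.
After the first change, employed falls and unemployed rises by 1,564; labor force unchanged → E = 102,297, U = 12,656, labor force = 114,953.
After the second change, employed and labor force both rise by 2,100; unemployed unchanged → E = 104,397, U = 12,656, labor force = 117,053.
New unemployment rate = 12,656 / 117,053 = 10.81%.
Change = 10.81% − 9.65% = +1.16 percentage points.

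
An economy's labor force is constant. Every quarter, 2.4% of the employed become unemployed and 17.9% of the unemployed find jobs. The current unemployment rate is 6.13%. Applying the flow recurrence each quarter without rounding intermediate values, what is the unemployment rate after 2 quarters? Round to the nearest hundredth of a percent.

Unemployment rate after two quarters ≈ 8.21%.

With a fixed labor force, u_{t+1} = u_t + s·(1−u_t) − f·u_t = u_t·(1−s−f) + s.
Here 1−s−f = 0.797 and s = 0.024.
u_1 = 0.061300 × 0.797 + 0.024 = 0.072856.
u_2 = 0.072856 × 0.797 + 0.024 = 0.082066.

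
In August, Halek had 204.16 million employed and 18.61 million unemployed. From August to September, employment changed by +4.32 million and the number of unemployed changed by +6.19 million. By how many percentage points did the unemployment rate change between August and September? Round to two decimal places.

August: labor force = 204.16 + 18.61 = 222.77; u = 18.61/222.77 = 8.35%.
September: labor force = 208.48 + 24.80 = 233.28; u = 24.80/233.28 = 10.63%.
Change = 10.63% − 8.35% = +2.28 pp.

The unemployment rate changed by +2.28 percentage points.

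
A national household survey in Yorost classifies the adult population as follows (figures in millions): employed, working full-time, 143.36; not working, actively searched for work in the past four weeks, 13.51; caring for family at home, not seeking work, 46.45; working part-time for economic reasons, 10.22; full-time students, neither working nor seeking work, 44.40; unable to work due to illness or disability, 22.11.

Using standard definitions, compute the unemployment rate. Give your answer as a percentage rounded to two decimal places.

Unemployment rate ≈ 8.09%.

Employed = 143.36 + 10.22 = 153.58 million (anyone who worked, including part-time for economic reasons, counts as employed).
Unemployed = 13.51 million.
Labor force = 153.58 + 13.51 = 167.09 million.
Unemployment rate = 13.51 / 167.09 = 8.09%.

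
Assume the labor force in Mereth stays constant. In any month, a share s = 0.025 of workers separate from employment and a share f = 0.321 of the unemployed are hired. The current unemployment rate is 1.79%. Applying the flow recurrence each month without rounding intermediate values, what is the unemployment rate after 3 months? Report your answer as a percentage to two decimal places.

Unemployment rate after three months ≈ 5.71%.

With a fixed labor force, u_{t+1} = u_t + s·(1−u_t) − f·u_t = u_t·(1−s−f) + s.
Here 1−s−f = 0.654 and s = 0.025.
u_1 = 0.017900 × 0.654 + 0.025 = 0.036707.
u_2 = 0.036707 × 0.654 + 0.025 = 0.049006.
u_3 = 0.049006 × 0.654 + 0.025 = 0.057050.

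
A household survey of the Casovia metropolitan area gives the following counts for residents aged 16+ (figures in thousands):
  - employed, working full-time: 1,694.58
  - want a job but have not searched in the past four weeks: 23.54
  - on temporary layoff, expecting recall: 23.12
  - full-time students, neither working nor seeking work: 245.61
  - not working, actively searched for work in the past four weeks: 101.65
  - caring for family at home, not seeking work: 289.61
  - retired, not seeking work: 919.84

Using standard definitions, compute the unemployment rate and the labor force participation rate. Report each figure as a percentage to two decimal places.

Employed = 1,694.58 thousand.
Unemployed = 23.12 + 101.65 = 124.77 thousand (jobless and actively searching, or on temporary layoff).
Labor force = 1,694.58 + 124.77 = 1,819.35 thousand.
Not in labor force = 23.54 + 245.61 + 289.61 + 919.84 = 1,478.60 thousand (those not working and not actively searching are outside the labor force — including those who want a job but have given up searching).
Civilian working-age population = 1,819.35 + 1,478.60 = 3,297.95 thousand.
Unemployment rate = 124.77 / 1,819.35 = 6.86%.
Labor force participation rate = 1,819.35 / 3,297.95 = 55.17%.

Unemployment rate ≈ 6.86%; labor force participation rate ≈ 55.17%.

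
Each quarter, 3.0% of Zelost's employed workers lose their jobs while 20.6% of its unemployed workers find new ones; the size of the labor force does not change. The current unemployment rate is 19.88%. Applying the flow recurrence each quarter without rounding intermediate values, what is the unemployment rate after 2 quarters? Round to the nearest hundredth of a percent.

With a fixed labor force, u_{t+1} = u_t + s·(1−u_t) − f·u_t = u_t·(1−s−f) + s.
Here 1−s−f = 0.764 and s = 0.030.
u_1 = 0.198800 × 0.764 + 0.030 = 0.181883.
u_2 = 0.181883 × 0.764 + 0.030 = 0.168959.

Unemployment rate after two quarters ≈ 16.90%.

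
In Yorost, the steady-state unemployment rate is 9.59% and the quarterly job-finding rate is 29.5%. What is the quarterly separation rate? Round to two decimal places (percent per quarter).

Separation rate ≈ 3.13% per quarter.

From u* = s/(s+f): s = u·f/(1−u).
s = 0.0959 × 29.5 / (1 − 0.0959) = 2.8291 / 0.9041 ≈ 3.13% per quarter.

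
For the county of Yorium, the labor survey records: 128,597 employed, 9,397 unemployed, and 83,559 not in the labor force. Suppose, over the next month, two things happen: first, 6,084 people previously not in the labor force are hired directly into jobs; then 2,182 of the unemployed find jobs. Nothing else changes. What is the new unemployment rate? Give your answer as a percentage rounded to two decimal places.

New unemployment rate ≈ 5.01%.

Initially, labor force = 128,597 + 9,397 = 137,994, so u = 9,397/137,994 = 6.81%.
After the first change, employed and labor force both rise by 6,084; unemployed unchanged → E = 134,681, U = 9,397, labor force = 144,078.
After the second change, unemployed falls and employed rises by 2,182; labor force unchanged → E = 136,863, U = 7,215, labor force = 144,078.
New unemployment rate = 7,215 / 144,078 = 5.01%.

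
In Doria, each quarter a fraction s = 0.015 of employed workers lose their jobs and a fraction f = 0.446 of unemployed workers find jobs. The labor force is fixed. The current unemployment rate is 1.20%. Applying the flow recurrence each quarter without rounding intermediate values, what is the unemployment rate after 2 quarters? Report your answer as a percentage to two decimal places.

Unemployment rate after two quarters ≈ 2.66%.

With a fixed labor force, u_{t+1} = u_t + s·(1−u_t) − f·u_t = u_t·(1−s−f) + s.
Here 1−s−f = 0.539 and s = 0.015.
u_1 = 0.012000 × 0.539 + 0.015 = 0.021468.
u_2 = 0.021468 × 0.539 + 0.015 = 0.026571.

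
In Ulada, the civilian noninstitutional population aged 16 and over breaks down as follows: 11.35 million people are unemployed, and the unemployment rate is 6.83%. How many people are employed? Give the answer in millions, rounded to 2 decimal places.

About 154.83 million are employed.

Labor force = U / u = 11.35 / 0.0683 ≈ 166.18 million.
Employed = labor force − unemployed = 166.18 − 11.35 = 154.83 million.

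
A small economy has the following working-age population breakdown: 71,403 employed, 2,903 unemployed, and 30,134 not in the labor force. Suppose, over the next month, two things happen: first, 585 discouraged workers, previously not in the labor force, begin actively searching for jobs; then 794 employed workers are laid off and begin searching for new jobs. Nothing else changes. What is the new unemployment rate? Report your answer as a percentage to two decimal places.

Initially, labor force = 71,403 + 2,903 = 74,306, so u = 2,903/74,306 = 3.91%.
After the first change, unemployed and labor force both rise by 585 → E = 71,403, U = 3,488, labor force = 74,891.
After the second change, employed falls and unemployed rises by 794; labor force unchanged → E = 70,609, U = 4,282, labor force = 74,891.
New unemployment rate = 4,282 / 74,891 = 5.72%.

New unemployment rate ≈ 5.72%.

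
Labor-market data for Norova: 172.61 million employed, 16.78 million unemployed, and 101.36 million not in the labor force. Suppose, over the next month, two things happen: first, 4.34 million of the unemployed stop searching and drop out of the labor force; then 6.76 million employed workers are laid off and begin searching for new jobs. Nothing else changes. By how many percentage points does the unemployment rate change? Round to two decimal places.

Initially, labor force = 172.61 + 16.78 = 189.39 million, so u = 16.78/189.39 = 8.86%.
After the first change, unemployed and labor force both fall by 4.34 → E = 172.61, U = 12.44, labor force = 185.05 million.
After the second change, employed falls and unemployed rises by 6.76; labor force unchanged → E = 165.85, U = 19.20, labor force = 185.05 million.
New unemployment rate = 19.20 / 185.05 = 10.38%.
Change = 10.38% − 8.86% = +1.52 percentage points.

The unemployment rate changes by +1.52 percentage points.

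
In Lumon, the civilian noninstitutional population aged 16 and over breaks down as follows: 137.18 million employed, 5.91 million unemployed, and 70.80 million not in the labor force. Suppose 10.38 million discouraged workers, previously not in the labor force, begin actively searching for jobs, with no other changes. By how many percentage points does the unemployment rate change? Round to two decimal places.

Initially, labor force = 137.18 + 5.91 = 143.09 million, so u = 5.91/143.09 = 4.13%.
After the change, unemployed and labor force both rise by 10.38 → E = 137.18, U = 16.29, labor force = 153.47 million.
New unemployment rate = 16.29 / 153.47 = 10.61%.
Change = 10.61% − 4.13% = +6.48 percentage points.

The unemployment rate changes by +6.48 percentage points.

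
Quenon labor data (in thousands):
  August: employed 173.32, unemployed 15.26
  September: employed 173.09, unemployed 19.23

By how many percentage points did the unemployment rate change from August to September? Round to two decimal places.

The unemployment rate changed by +1.91 percentage points.

August: labor force = 173.32 + 15.26 = 188.58; u = 15.26/188.58 = 8.09%.
September: labor force = 173.09 + 19.23 = 192.32; u = 19.23/192.32 = 10.00%.
Change = 10.00% − 8.09% = +1.91 pp.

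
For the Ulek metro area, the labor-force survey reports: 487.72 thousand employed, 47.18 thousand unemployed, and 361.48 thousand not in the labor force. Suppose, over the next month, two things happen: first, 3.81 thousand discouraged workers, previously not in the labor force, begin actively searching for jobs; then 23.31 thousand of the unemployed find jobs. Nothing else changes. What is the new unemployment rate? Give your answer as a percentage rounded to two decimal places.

Initially, labor force = 487.72 + 47.18 = 534.90 thousand, so u = 47.18/534.90 = 8.82%.
After the first change, unemployed and labor force both rise by 3.81 → E = 487.72, U = 50.99, labor force = 538.71 thousand.
After the second change, unemployed falls and employed rises by 23.31; labor force unchanged → E = 511.03, U = 27.68, labor force = 538.71 thousand.
New unemployment rate = 27.68 / 538.71 = 5.14%.

New unemployment rate ≈ 5.14%.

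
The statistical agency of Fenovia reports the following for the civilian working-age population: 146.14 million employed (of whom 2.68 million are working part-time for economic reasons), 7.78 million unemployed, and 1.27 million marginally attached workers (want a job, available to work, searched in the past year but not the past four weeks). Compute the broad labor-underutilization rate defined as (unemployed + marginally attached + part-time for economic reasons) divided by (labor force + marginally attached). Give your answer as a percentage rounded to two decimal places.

Broad underutilization rate ≈ 7.56%.

Labor force = 146.14 + 7.78 = 153.92 million.
Numerator = 7.78 + 1.27 + 2.68 = 11.73 million.
Denominator = 153.92 + 1.27 = 155.19 million.
Broad rate = 11.73 / 155.19 = 7.56%.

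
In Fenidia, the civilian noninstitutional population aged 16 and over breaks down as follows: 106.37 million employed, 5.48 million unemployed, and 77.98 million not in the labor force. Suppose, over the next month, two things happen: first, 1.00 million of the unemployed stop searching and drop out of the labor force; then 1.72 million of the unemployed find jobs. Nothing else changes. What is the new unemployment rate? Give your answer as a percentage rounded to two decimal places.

Initially, labor force = 106.37 + 5.48 = 111.85 million, so u = 5.48/111.85 = 4.90%.
After the first change, unemployed and labor force both fall by 1.00 → E = 106.37, U = 4.48, labor force = 110.85 million.
After the second change, unemployed falls and employed rises by 1.72; labor force unchanged → E = 108.09, U = 2.76, labor force = 110.85 million.
New unemployment rate = 2.76 / 110.85 = 2.49%.

New unemployment rate ≈ 2.49%.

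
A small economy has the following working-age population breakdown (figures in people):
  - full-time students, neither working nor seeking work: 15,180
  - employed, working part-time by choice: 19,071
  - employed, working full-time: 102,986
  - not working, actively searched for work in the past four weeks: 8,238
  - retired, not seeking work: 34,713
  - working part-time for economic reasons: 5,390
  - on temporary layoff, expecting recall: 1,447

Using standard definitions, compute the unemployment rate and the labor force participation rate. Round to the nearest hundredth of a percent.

Employed = 19,071 + 102,986 + 5,390 = 127,447 (anyone who worked, including part-time for economic reasons, counts as employed).
Unemployed = 8,238 + 1,447 = 9,685 (jobless and actively searching, or on temporary layoff).
Labor force = 127,447 + 9,685 = 137,132.
Not in labor force = 15,180 + 34,713 = 49,893 (those not working and not actively searching are outside the labor force).
Civilian working-age population = 137,132 + 49,893 = 187,025.
Unemployment rate = 9,685 / 137,132 = 7.06%.
Labor force participation rate = 137,132 / 187,025 = 73.32%.

Unemployment rate ≈ 7.06%; labor force participation rate ≈ 73.32%.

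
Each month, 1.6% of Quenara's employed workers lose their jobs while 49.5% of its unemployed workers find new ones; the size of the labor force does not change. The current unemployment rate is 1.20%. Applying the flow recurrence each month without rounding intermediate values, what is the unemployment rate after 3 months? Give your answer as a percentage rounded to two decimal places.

Unemployment rate after three months ≈ 2.91%.

With a fixed labor force, u_{t+1} = u_t + s·(1−u_t) − f·u_t = u_t·(1−s−f) + s.
Here 1−s−f = 0.489 and s = 0.016.
u_1 = 0.012000 × 0.489 + 0.016 = 0.021868.
u_2 = 0.021868 × 0.489 + 0.016 = 0.026693.
u_3 = 0.026693 × 0.489 + 0.016 = 0.029053.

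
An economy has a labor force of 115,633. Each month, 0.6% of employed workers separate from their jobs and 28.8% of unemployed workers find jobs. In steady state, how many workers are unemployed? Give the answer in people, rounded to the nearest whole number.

Steady-state unemployment rate u* = s/(s+f) = 0.6/(0.6+28.8) = 0.020408.
Unemployed = u* × labor force = 0.020408 × 115,633 ≈ 2,360.

About 2,360 are unemployed in steady state.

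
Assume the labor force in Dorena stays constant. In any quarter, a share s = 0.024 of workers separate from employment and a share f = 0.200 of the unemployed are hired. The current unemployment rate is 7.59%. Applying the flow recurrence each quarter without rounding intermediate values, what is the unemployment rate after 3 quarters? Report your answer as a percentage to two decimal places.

With a fixed labor force, u_{t+1} = u_t + s·(1−u_t) − f·u_t = u_t·(1−s−f) + s.
Here 1−s−f = 0.776 and s = 0.024.
u_1 = 0.075900 × 0.776 + 0.024 = 0.082898.
u_2 = 0.082898 × 0.776 + 0.024 = 0.088329.
u_3 = 0.088329 × 0.776 + 0.024 = 0.092543.

Unemployment rate after three quarters ≈ 9.25%.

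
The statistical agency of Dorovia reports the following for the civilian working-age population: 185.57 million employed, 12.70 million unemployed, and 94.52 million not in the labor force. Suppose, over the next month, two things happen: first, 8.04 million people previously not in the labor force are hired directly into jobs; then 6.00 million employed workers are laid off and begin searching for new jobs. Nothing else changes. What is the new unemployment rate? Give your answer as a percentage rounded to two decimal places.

New unemployment rate ≈ 9.06%.

Initially, labor force = 185.57 + 12.70 = 198.27 million, so u = 12.70/198.27 = 6.41%.
After the first change, employed and labor force both rise by 8.04; unemployed unchanged → E = 193.61, U = 12.70, labor force = 206.31 million.
After the second change, employed falls and unemployed rises by 6.00; labor force unchanged → E = 187.61, U = 18.70, labor force = 206.31 million.
New unemployment rate = 18.70 / 206.31 = 9.06%.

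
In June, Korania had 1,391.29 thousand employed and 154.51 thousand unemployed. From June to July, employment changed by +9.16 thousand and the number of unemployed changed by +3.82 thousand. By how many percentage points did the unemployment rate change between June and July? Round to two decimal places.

June: labor force = 1,391.29 + 154.51 = 1,545.80; u = 154.51/1,545.80 = 10.00%.
July: labor force = 1,400.45 + 158.33 = 1,558.78; u = 158.33/1,558.78 = 10.16%.
Change = 10.16% − 10.00% = +0.16 pp.

The unemployment rate changed by +0.16 percentage points.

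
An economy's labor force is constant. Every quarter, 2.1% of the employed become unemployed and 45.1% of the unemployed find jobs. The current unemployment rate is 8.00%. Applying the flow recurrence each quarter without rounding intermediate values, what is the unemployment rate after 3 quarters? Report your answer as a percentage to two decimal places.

With a fixed labor force, u_{t+1} = u_t + s·(1−u_t) − f·u_t = u_t·(1−s−f) + s.
Here 1−s−f = 0.528 and s = 0.021.
u_1 = 0.080000 × 0.528 + 0.021 = 0.063240.
u_2 = 0.063240 × 0.528 + 0.021 = 0.054391.
u_3 = 0.054391 × 0.528 + 0.021 = 0.049718.

Unemployment rate after three quarters ≈ 4.97%.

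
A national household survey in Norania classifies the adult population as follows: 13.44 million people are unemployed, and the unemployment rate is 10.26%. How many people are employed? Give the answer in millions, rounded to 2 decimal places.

About 117.55 million are employed.

Labor force = U / u = 13.44 / 0.1026 ≈ 130.99 million.
Employed = labor force − unemployed = 130.99 − 13.44 = 117.55 million.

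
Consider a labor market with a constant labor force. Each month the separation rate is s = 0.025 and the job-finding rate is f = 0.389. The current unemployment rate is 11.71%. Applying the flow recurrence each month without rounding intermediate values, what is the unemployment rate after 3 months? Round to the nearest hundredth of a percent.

Unemployment rate after three months ≈ 7.18%.

With a fixed labor force, u_{t+1} = u_t + s·(1−u_t) − f·u_t = u_t·(1−s−f) + s.
Here 1−s−f = 0.586 and s = 0.025.
u_1 = 0.117100 × 0.586 + 0.025 = 0.093621.
u_2 = 0.093621 × 0.586 + 0.025 = 0.079862.
u_3 = 0.079862 × 0.586 + 0.025 = 0.071799.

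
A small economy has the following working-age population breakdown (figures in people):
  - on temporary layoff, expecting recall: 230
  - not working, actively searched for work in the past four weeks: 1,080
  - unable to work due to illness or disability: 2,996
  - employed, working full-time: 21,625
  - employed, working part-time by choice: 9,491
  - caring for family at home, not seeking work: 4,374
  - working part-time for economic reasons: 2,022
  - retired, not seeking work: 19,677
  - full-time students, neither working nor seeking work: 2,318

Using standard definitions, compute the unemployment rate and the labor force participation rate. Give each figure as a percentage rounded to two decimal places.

Unemployment rate ≈ 3.80%; labor force participation rate ≈ 53.98%.

Employed = 21,625 + 9,491 + 2,022 = 33,138 (anyone who worked, including part-time for economic reasons, counts as employed).
Unemployed = 230 + 1,080 = 1,310 (jobless and actively searching, or on temporary layoff).
Labor force = 33,138 + 1,310 = 34,448.
Not in labor force = 2,996 + 4,374 + 19,677 + 2,318 = 29,365 (those not working and not actively searching are outside the labor force).
Civilian working-age population = 34,448 + 29,365 = 63,813.
Unemployment rate = 1,310 / 34,448 = 3.80%.
Labor force participation rate = 34,448 / 63,813 = 53.98%.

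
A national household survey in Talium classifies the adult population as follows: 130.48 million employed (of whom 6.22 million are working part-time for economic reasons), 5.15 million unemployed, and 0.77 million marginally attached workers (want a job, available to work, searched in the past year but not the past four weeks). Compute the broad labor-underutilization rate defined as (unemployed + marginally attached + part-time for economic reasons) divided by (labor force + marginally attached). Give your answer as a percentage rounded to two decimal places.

Labor force = 130.48 + 5.15 = 135.63 million.
Numerator = 5.15 + 0.77 + 6.22 = 12.14 million.
Denominator = 135.63 + 0.77 = 136.40 million.
Broad rate = 12.14 / 136.40 = 8.90%.

Broad underutilization rate ≈ 8.90%.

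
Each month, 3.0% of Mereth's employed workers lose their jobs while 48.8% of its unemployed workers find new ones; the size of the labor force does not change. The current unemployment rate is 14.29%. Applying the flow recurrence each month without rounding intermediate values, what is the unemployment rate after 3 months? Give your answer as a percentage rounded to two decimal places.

With a fixed labor force, u_{t+1} = u_t + s·(1−u_t) − f·u_t = u_t·(1−s−f) + s.
Here 1−s−f = 0.482 and s = 0.030.
u_1 = 0.142900 × 0.482 + 0.030 = 0.098878.
u_2 = 0.098878 × 0.482 + 0.030 = 0.077659.
u_3 = 0.077659 × 0.482 + 0.030 = 0.067432.

Unemployment rate after three months ≈ 6.74%.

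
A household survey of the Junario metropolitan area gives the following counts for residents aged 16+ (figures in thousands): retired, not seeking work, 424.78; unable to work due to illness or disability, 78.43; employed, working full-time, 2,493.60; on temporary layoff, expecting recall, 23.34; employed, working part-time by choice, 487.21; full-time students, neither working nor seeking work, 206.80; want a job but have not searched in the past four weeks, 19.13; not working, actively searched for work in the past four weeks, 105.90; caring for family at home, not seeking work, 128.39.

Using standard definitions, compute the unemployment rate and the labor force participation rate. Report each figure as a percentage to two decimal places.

Unemployment rate ≈ 4.16%; labor force participation rate ≈ 78.39%.

Employed = 2,493.60 + 487.21 = 2,980.81 thousand.
Unemployed = 23.34 + 105.90 = 129.24 thousand (jobless and actively searching, or on temporary layoff).
Labor force = 2,980.81 + 129.24 = 3,110.05 thousand.
Not in labor force = 424.78 + 78.43 + 206.80 + 19.13 + 128.39 = 857.53 thousand (those not working and not actively searching are outside the labor force — including those who want a job but have given up searching).
Civilian working-age population = 3,110.05 + 857.53 = 3,967.58 thousand.
Unemployment rate = 129.24 / 3,110.05 = 4.16%.
Labor force participation rate = 3,110.05 / 3,967.58 = 78.39%.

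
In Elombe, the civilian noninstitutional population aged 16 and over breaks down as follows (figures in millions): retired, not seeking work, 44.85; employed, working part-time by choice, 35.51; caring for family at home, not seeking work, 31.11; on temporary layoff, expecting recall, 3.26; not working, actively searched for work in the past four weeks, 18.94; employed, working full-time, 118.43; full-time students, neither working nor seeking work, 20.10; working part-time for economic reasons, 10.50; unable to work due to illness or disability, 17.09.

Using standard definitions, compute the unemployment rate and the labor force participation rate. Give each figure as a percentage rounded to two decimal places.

Unemployment rate ≈ 11.89%; labor force participation rate ≈ 62.26%.

Employed = 35.51 + 118.43 + 10.50 = 164.44 million (anyone who worked, including part-time for economic reasons, counts as employed).
Unemployed = 3.26 + 18.94 = 22.20 million (jobless and actively searching, or on temporary layoff).
Labor force = 164.44 + 22.20 = 186.64 million.
Not in labor force = 44.85 + 31.11 + 20.10 + 17.09 = 113.15 million (those not working and not actively searching are outside the labor force).
Civilian working-age population = 186.64 + 113.15 = 299.79 million.
Unemployment rate = 22.20 / 186.64 = 11.89%.
Labor force participation rate = 186.64 / 299.79 = 62.26%.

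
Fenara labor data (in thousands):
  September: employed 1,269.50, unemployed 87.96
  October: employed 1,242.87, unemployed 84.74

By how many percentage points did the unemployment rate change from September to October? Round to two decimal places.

The unemployment rate changed by −0.10 percentage points.

September: labor force = 1,269.50 + 87.96 = 1,357.46; u = 87.96/1,357.46 = 6.48%.
October: labor force = 1,242.87 + 84.74 = 1,327.61; u = 84.74/1,327.61 = 6.38%.
Change = 6.38% − 6.48% = −0.10 pp.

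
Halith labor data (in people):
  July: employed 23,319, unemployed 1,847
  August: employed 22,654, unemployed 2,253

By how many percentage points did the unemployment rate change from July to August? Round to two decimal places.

The unemployment rate changed by +1.71 percentage points.

July: labor force = 23,319 + 1,847 = 25,166; u = 1,847/25,166 = 7.34%.
August: labor force = 22,654 + 2,253 = 24,907; u = 2,253/24,907 = 9.05%.
Change = 9.05% − 7.34% = +1.71 pp.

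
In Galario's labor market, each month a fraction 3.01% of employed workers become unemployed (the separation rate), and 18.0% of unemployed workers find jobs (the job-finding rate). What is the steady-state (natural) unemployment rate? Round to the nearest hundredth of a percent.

Steady-state unemployment rate ≈ 14.33%.

At steady state the flows balance: s·E = f·U, so U/(E+U) = s/(s+f).
u* = 3.01 / (3.01 + 18.0) = 3.01 / 21.01 = 14.33%.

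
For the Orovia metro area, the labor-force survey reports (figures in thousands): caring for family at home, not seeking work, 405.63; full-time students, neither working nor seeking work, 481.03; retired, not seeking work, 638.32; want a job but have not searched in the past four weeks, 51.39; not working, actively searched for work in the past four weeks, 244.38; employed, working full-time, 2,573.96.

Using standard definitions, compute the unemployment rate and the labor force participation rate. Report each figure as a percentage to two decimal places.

Employed = 2,573.96 thousand.
Unemployed = 244.38 thousand.
Labor force = 2,573.96 + 244.38 = 2,818.34 thousand.
Not in labor force = 405.63 + 481.03 + 638.32 + 51.39 = 1,576.37 thousand (those not working and not actively searching are outside the labor force — including those who want a job but have given up searching).
Civilian working-age population = 2,818.34 + 1,576.37 = 4,394.71 thousand.
Unemployment rate = 244.38 / 2,818.34 = 8.67%.
Labor force participation rate = 2,818.34 / 4,394.71 = 64.13%.

Unemployment rate ≈ 8.67%; labor force participation rate ≈ 64.13%.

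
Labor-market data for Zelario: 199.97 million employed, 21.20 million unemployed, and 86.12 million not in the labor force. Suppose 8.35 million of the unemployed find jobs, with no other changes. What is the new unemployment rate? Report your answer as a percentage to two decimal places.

New unemployment rate ≈ 5.81%.

Initially, labor force = 199.97 + 21.20 = 221.17 million, so u = 21.20/221.17 = 9.59%.
After the change, unemployed falls and employed rises by 8.35; labor force unchanged → E = 208.32, U = 12.85, labor force = 221.17 million.
New unemployment rate = 12.85 / 221.17 = 5.81%.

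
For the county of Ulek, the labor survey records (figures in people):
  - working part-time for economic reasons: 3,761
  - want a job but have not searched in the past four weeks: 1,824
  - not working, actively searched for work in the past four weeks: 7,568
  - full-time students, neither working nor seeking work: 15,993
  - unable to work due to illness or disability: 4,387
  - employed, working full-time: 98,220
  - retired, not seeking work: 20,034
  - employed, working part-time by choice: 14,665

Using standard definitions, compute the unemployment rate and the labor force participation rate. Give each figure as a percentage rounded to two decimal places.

Employed = 3,761 + 98,220 + 14,665 = 116,646 (anyone who worked, including part-time for economic reasons, counts as employed).
Unemployed = 7,568.
Labor force = 116,646 + 7,568 = 124,214.
Not in labor force = 1,824 + 15,993 + 4,387 + 20,034 = 42,238 (those not working and not actively searching are outside the labor force — including those who want a job but have given up searching).
Civilian working-age population = 124,214 + 42,238 = 166,452.
Unemployment rate = 7,568 / 124,214 = 6.09%.
Labor force participation rate = 124,214 / 166,452 = 74.62%.

Unemployment rate ≈ 6.09%; labor force participation rate ≈ 74.62%.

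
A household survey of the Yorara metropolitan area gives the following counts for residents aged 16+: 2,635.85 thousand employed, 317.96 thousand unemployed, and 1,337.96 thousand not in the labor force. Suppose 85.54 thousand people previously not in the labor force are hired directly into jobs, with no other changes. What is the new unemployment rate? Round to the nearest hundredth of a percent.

Initially, labor force = 2,635.85 + 317.96 = 2,953.81 thousand, so u = 317.96/2,953.81 = 10.76%.
After the change, employed and labor force both rise by 85.54; unemployed unchanged → E = 2,721.39, U = 317.96, labor force = 3,039.35 thousand.
New unemployment rate = 317.96 / 3,039.35 = 10.46%.

New unemployment rate ≈ 10.46%.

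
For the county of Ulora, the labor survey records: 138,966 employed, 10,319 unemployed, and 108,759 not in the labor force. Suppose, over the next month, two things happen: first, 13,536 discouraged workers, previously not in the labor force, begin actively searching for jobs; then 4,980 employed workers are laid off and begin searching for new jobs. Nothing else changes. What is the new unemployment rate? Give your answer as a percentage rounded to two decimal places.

Initially, labor force = 138,966 + 10,319 = 149,285, so u = 10,319/149,285 = 6.91%.
After the first change, unemployed and labor force both rise by 13,536 → E = 138,966, U = 23,855, labor force = 162,821.
After the second change, employed falls and unemployed rises by 4,980; labor force unchanged → E = 133,986, U = 28,835, labor force = 162,821.
New unemployment rate = 28,835 / 162,821 = 17.71%.

New unemployment rate ≈ 17.71%.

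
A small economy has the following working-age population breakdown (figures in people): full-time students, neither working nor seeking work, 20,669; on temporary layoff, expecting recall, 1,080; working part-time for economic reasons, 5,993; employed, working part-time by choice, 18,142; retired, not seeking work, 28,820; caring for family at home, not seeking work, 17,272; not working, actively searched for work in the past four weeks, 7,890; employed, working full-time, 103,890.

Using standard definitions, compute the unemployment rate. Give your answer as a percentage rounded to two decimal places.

Unemployment rate ≈ 6.55%.

Employed = 5,993 + 18,142 + 103,890 = 128,025 (anyone who worked, including part-time for economic reasons, counts as employed).
Unemployed = 1,080 + 7,890 = 8,970 (jobless and actively searching, or on temporary layoff).
Labor force = 128,025 + 8,970 = 136,995.
Unemployment rate = 8,970 / 136,995 = 6.55%.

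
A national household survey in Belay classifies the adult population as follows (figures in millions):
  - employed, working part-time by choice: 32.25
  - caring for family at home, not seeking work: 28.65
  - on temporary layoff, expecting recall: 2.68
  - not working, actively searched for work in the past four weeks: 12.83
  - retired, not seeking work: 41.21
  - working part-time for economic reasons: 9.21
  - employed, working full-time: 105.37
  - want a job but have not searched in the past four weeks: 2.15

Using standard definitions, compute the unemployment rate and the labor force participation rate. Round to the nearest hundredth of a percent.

Unemployment rate ≈ 9.55%; labor force participation rate ≈ 69.27%.

Employed = 32.25 + 9.21 + 105.37 = 146.83 million (anyone who worked, including part-time for economic reasons, counts as employed).
Unemployed = 2.68 + 12.83 = 15.51 million (jobless and actively searching, or on temporary layoff).
Labor force = 146.83 + 15.51 = 162.34 million.
Not in labor force = 28.65 + 41.21 + 2.15 = 72.01 million (those not working and not actively searching are outside the labor force — including those who want a job but have given up searching).
Civilian working-age population = 162.34 + 72.01 = 234.35 million.
Unemployment rate = 15.51 / 162.34 = 9.55%.
Labor force participation rate = 162.34 / 234.35 = 69.27%.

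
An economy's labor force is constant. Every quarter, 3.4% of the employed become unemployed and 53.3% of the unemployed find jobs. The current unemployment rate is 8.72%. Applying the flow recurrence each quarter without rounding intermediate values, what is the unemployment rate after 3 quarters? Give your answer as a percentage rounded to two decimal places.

With a fixed labor force, u_{t+1} = u_t + s·(1−u_t) − f·u_t = u_t·(1−s−f) + s.
Here 1−s−f = 0.433 and s = 0.034.
u_1 = 0.087200 × 0.433 + 0.034 = 0.071758.
u_2 = 0.071758 × 0.433 + 0.034 = 0.065071.
u_3 = 0.065071 × 0.433 + 0.034 = 0.062176.

Unemployment rate after three quarters ≈ 6.22%.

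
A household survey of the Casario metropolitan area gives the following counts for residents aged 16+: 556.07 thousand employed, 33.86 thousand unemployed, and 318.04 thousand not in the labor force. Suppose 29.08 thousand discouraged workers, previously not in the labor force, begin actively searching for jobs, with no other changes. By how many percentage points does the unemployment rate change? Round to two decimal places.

Initially, labor force = 556.07 + 33.86 = 589.93 thousand, so u = 33.86/589.93 = 5.74%.
After the change, unemployed and labor force both rise by 29.08 → E = 556.07, U = 62.94, labor force = 619.01 thousand.
New unemployment rate = 62.94 / 619.01 = 10.17%.
Change = 10.17% − 5.74% = +4.43 percentage points.

The unemployment rate changes by +4.43 percentage points.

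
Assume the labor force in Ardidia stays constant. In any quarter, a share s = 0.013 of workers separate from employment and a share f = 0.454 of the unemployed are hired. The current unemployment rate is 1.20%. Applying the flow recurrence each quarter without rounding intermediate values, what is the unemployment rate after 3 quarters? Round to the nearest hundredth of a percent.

With a fixed labor force, u_{t+1} = u_t + s·(1−u_t) − f·u_t = u_t·(1−s−f) + s.
Here 1−s−f = 0.533 and s = 0.013.
u_1 = 0.012000 × 0.533 + 0.013 = 0.019396.
u_2 = 0.019396 × 0.533 + 0.013 = 0.023338.
u_3 = 0.023338 × 0.533 + 0.013 = 0.025439.

Unemployment rate after three quarters ≈ 2.54%.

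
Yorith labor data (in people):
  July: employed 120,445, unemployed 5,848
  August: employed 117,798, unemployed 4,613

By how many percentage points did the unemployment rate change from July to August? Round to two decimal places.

July: labor force = 120,445 + 5,848 = 126,293; u = 5,848/126,293 = 4.63%.
August: labor force = 117,798 + 4,613 = 122,411; u = 4,613/122,411 = 3.77%.
Change = 3.77% − 4.63% = −0.86 pp.

The unemployment rate changed by −0.86 percentage points.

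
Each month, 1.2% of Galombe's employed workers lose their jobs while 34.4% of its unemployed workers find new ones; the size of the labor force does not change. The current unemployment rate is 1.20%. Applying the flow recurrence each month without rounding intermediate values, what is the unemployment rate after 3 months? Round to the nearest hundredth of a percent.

Unemployment rate after three months ≈ 2.79%.

With a fixed labor force, u_{t+1} = u_t + s·(1−u_t) − f·u_t = u_t·(1−s−f) + s.
Here 1−s−f = 0.644 and s = 0.012.
u_1 = 0.012000 × 0.644 + 0.012 = 0.019728.
u_2 = 0.019728 × 0.644 + 0.012 = 0.024705.
u_3 = 0.024705 × 0.644 + 0.012 = 0.027910.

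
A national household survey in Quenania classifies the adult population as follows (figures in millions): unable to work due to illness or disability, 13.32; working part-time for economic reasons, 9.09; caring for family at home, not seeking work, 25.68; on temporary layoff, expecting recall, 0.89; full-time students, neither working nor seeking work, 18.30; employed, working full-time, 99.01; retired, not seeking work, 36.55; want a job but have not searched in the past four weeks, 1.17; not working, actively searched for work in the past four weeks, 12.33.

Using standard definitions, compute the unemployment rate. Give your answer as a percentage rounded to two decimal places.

Employed = 9.09 + 99.01 = 108.10 million (anyone who worked, including part-time for economic reasons, counts as employed).
Unemployed = 0.89 + 12.33 = 13.22 million (jobless and actively searching, or on temporary layoff).
Labor force = 108.10 + 13.22 = 121.32 million.
Unemployment rate = 13.22 / 121.32 = 10.90%.

Unemployment rate ≈ 10.90%.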